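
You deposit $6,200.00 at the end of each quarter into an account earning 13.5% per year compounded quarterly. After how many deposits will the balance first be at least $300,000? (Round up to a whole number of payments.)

Periodic rate r = 0.135/4 per quarter; n is counted in quarters.
Ordinary annuity FV: 300,000 = 6,200 × [((1+r)^n − 1)/r].
(1+r)^n = 1 + 300,000 × r / 6,200, so n = ln(1 + 300,000·r/6,200) / ln(1+r) = 29.17.
Round up to a whole number of payments: n = 30.

30 payments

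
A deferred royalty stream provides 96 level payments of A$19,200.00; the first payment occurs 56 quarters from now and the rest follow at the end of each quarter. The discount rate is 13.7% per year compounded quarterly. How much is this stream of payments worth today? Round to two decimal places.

Ordinary annuity of 96 payments, first payment at period 56.
Periodic rate r = 0.137/4 per quarter; n is counted in quarters.
The ordinary-annuity PV formula values the stream one period before the first payment (period 55); discount that back 55 periods:
PV₀ = 19,200 × [1 − (1+r)^−96] / r × (1+r)^−55 = A$84,481.29

A$84,481.29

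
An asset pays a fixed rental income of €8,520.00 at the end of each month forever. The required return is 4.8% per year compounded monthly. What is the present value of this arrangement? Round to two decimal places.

€2,130,000.00

Periodic rate r = 0.048/12 per month.
Level perpetuity: PV = PMT / r = 8,520 / (0.048/12) = €2,130,000.00.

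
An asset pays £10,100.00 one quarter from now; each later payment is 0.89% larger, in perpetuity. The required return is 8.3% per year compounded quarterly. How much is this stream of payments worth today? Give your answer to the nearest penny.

Periodic rate r = 0.083/4 per quarter.
Growing perpetuity (Gordon): PV = PMT₁ / (r − g) = 10,100 / (r − 0.0089) = £852,320.68.

£852,320.68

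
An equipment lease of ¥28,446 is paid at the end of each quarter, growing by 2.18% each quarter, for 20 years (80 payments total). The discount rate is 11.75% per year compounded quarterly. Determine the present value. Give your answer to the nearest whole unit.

Periodic rate r = 0.1175/4 per quarter; n is counted in quarters.
Growing ordinary annuity: PV = PMT₁ × [1 − ((1+g)/(1+r))^n] / (r − g) = 28,446 × [1 − ((1+0.0218)/(1+r))^80] / (r − 0.0218) = ¥1,675,450.

¥1,675,450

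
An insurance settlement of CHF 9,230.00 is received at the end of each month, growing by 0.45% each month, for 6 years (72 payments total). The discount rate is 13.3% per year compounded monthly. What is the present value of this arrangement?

Periodic rate r = 0.133/12 per month; n is counted in months.
Growing ordinary annuity: PV = PMT₁ × [1 − ((1+g)/(1+r))^n] / (r − g) = 9,230 × [1 − ((1+0.0045)/(1+r))^72] / (r − 0.0045) = CHF 526,051.55.

CHF 526,051.55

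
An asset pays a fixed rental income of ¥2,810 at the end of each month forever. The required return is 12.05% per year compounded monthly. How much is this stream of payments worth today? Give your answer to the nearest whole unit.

¥279,834

Periodic rate r = 0.1205/12 per month.
Level perpetuity: PV = PMT / r = 2,810 / (0.1205/12) = ¥279,834.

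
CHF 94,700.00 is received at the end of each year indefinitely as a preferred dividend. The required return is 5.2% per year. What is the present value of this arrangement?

Periodic rate r = 0.052 per year.
Level perpetuity: PV = PMT / r = 94,700 / (0.052) = CHF 1,821,153.85.

CHF 1,821,153.85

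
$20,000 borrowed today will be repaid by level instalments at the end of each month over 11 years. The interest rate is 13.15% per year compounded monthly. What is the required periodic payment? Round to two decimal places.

$287.34

Level ordinary annuity; solve PV = PMT × [(1 − (1+r)^−n)/r] for PMT.
Periodic rate r = 0.1315/12 per month; n is counted in months.
With n = 132: PMT = 20,000 / ([(1 − (1+r)^−n)/r]) = $287.34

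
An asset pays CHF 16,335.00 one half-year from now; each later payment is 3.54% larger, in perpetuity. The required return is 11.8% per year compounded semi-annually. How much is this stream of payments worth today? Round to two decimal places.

CHF 692,161.02

Periodic rate r = 0.118/2 per half-year.
Growing perpetuity (Gordon): PV = PMT₁ / (r − g) = 16,335 / (r − 0.0354) = CHF 692,161.02.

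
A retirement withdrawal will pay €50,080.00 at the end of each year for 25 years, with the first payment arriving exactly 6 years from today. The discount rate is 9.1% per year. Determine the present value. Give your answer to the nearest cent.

€315,686.89

Ordinary annuity of 25 payments, first payment at period 6.
Periodic rate r = 0.091 per year.
The ordinary-annuity PV formula values the stream one period before the first payment (period 5); discount that back 5 periods:
PV₀ = 50,080 × [1 − (1+r)^−25] / r × (1+r)^−5 = €315,686.89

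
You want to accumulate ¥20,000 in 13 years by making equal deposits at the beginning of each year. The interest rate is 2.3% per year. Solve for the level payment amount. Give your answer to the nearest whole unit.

Level annuity due; solve FV = PMT × [((1+r)^n − 1)/r] × (1+r) for PMT.
Periodic rate r = 0.023 per year.
With n = 13: PMT = 20,000 / ([((1+r)^n − 1)/r] × (1+r)) = ¥1,307

¥1,307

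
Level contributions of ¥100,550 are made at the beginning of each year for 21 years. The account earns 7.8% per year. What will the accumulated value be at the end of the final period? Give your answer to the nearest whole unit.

This is an annuity due: 21 deposits of ¥100,550 at the beginning of each year.
Periodic rate r = 0.078 per year.
FV = PMT × [((1+r)^n − 1)/r] × (1+r) = 100,550 × [(1+r)^21 − 1] / r × (1+r) = ¥5,338,568

¥5,338,568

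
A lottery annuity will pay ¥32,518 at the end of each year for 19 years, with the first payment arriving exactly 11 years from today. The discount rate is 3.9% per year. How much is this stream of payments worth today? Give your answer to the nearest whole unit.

Ordinary annuity of 19 payments, first payment at period 11.
Periodic rate r = 0.039 per year.
The ordinary-annuity PV formula values the stream one period before the first payment (period 10); discount that back 10 periods:
PV₀ = 32,518 × [1 − (1+r)^−19] / r × (1+r)^−10 = ¥293,806

¥293,806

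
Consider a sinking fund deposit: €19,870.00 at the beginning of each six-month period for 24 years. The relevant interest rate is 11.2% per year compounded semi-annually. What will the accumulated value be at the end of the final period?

€4,748,514.72

This is an annuity due: 48 deposits of €19,870.00 at the beginning of each six-month period.
Periodic rate r = 0.112/2 per half-year; n is counted in half-years.
FV = PMT × [((1+r)^n − 1)/r] × (1+r) = 19,870 × [(1+r)^48 − 1] / r × (1+r) = €4,748,514.72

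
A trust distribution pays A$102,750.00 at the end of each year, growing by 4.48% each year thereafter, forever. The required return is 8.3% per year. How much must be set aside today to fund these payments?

A$2,689,790.58

Periodic rate r = 0.083 per year.
Growing perpetuity (Gordon): PV = PMT₁ / (r − g) = 102,750 / (r − 0.0448) = A$2,689,790.58.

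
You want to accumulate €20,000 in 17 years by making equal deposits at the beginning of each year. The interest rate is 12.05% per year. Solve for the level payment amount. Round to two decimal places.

€363.42

Level annuity due; solve FV = PMT × [((1+r)^n − 1)/r] × (1+r) for PMT.
Periodic rate r = 0.1205 per year.
With n = 17: PMT = 20,000 / ([((1+r)^n − 1)/r] × (1+r)) = €363.42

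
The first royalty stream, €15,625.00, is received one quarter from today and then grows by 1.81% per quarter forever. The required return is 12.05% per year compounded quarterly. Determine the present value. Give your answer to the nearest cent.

Periodic rate r = 0.1205/4 per quarter.
Growing perpetuity (Gordon): PV = PMT₁ / (r − g) = 15,625 / (r − 0.0181) = €1,299,376.30.

€1,299,376.30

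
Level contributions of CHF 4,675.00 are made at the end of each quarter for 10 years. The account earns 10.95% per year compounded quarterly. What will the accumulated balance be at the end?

CHF 332,246.03

This is an ordinary annuity: 40 deposits of CHF 4,675.00 at the end of each quarter.
Periodic rate r = 0.1095/4 per quarter; n is counted in quarters.
FV = PMT × [((1+r)^n − 1)/r] = 4,675 × [(1+r)^40 − 1] / r = CHF 332,246.03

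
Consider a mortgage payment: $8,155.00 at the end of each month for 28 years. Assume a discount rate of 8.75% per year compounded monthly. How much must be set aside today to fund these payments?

$1,021,027.53

This is an ordinary annuity: 336 payments of $8,155.00 at the end of each month.
Periodic rate r = 0.0875/12 per month; n is counted in months.
PV = PMT × [(1 − (1+r)^−n)/r] = 8,155 × [1 − (1+r)^−336] / r = $1,021,027.53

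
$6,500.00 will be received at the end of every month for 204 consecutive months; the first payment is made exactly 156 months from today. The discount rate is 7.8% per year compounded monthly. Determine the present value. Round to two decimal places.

$268,632.32

Ordinary annuity of 204 payments, first payment at period 156.
Periodic rate r = 0.078/12 per month; n is counted in months.
The ordinary-annuity PV formula values the stream one period before the first payment (period 155); discount that back 155 periods:
PV₀ = 6,500 × [1 − (1+r)^−204] / r × (1+r)^−155 = $268,632.32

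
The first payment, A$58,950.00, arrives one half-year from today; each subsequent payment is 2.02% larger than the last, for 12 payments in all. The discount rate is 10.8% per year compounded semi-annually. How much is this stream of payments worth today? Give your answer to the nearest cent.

A$564,567.46

Periodic rate r = 0.108/2 per half-year; n is counted in half-years.
Growing ordinary annuity: PV = PMT₁ × [1 − ((1+g)/(1+r))^n] / (r − g) = 58,950 × [1 − ((1+0.0202)/(1+r))^12] / (r − 0.0202) = A$564,567.46.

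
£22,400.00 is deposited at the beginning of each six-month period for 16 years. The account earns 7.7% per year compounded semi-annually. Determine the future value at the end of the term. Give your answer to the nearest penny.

£1,419,741.32

This is an annuity due: 32 deposits of £22,400.00 at the beginning of each six-month period.
Periodic rate r = 0.077/2 per half-year; n is counted in half-years.
FV = PMT × [((1+r)^n − 1)/r] × (1+r) = 22,400 × [(1+r)^32 − 1] / r × (1+r) = £1,419,741.32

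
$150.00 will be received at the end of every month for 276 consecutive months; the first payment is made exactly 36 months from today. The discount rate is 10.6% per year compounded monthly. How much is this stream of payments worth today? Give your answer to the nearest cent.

Ordinary annuity of 276 payments, first payment at period 36.
Periodic rate r = 0.106/12 per month; n is counted in months.
The ordinary-annuity PV formula values the stream one period before the first payment (period 35); discount that back 35 periods:
PV₀ = 150 × [1 − (1+r)^−276] / r × (1+r)^−35 = $11,380.22

$11,380.22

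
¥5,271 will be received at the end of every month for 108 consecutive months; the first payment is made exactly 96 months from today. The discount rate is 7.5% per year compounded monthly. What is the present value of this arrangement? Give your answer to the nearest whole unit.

¥228,532

Ordinary annuity of 108 payments, first payment at period 96.
Periodic rate r = 0.075/12 per month; n is counted in months.
The ordinary-annuity PV formula values the stream one period before the first payment (period 95); discount that back 95 periods:
PV₀ = 5,271 × [1 − (1+r)^−108] / r × (1+r)^−95 = ¥228,532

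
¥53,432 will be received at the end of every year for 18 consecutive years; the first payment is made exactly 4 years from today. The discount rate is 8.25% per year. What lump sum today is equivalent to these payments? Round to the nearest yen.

¥388,016

Ordinary annuity of 18 payments, first payment at period 4.
Periodic rate r = 0.0825 per year.
The ordinary-annuity PV formula values the stream one period before the first payment (period 3); discount that back 3 periods:
PV₀ = 53,432 × [1 − (1+r)^−18] / r × (1+r)^−3 = ¥388,016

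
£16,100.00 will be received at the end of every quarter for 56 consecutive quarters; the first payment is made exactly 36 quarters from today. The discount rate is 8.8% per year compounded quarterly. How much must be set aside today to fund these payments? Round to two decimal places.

Ordinary annuity of 56 payments, first payment at period 36.
Periodic rate r = 0.088/4 per quarter; n is counted in quarters.
The ordinary-annuity PV formula values the stream one period before the first payment (period 35); discount that back 35 periods:
PV₀ = 16,100 × [1 − (1+r)^−56] / r × (1+r)^−35 = £240,670.10

£240,670.10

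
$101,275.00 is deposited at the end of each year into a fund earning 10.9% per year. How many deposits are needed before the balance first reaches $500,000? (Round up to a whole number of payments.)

5 payments

Periodic rate r = 0.109 per year.
Ordinary annuity FV: 500,000 = 101,275 × [((1+r)^n − 1)/r].
(1+r)^n = 1 + 500,000 × r / 101,275, so n = ln(1 + 500,000·r/101,275) / ln(1+r) = 4.16.
Round up to a whole number of payments: n = 5.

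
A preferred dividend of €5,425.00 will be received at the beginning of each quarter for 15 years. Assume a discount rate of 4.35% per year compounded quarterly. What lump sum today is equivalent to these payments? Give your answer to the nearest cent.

This is an annuity due: 60 payments of €5,425.00 at the beginning of each quarter.
Periodic rate r = 0.0435/4 per quarter; n is counted in quarters.
PV = PMT × [(1 − (1+r)^−n)/r] × (1+r) = 5,425 × [1 − (1+r)^−60] / r × (1+r) = €240,751.34

€240,751.34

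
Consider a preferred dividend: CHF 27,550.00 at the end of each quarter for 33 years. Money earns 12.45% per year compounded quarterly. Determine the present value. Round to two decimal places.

This is an ordinary annuity: 132 payments of CHF 27,550.00 at the end of each quarter.
Periodic rate r = 0.1245/4 per quarter; n is counted in quarters.
PV = PMT × [(1 − (1+r)^−n)/r] = 27,550 × [1 − (1+r)^−132] / r = CHF 869,655.30

CHF 869,655.30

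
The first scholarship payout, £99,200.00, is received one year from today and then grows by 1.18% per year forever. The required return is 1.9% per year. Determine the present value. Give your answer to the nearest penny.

£13,777,777.78

Periodic rate r = 0.019 per year.
Growing perpetuity (Gordon): PV = PMT₁ / (r − g) = 99,200 / (r − 0.0118) = £13,777,777.78.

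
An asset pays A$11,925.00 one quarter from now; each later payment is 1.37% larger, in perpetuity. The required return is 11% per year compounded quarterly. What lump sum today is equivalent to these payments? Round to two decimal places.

Periodic rate r = 0.11/4 per quarter.
Growing perpetuity (Gordon): PV = PMT₁ / (r − g) = 11,925 / (r − 0.0137) = A$864,130.43.

A$864,130.43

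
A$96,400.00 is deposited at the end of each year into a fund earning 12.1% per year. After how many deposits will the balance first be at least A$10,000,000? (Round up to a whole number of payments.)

Periodic rate r = 0.121 per year.
Ordinary annuity FV: 10,000,000 = 96,400 × [((1+r)^n − 1)/r].
(1+r)^n = 1 + 10,000,000 × r / 96,400, so n = ln(1 + 10,000,000·r/96,400) / ln(1+r) = 22.82.
Round up to a whole number of payments: n = 23.

23 payments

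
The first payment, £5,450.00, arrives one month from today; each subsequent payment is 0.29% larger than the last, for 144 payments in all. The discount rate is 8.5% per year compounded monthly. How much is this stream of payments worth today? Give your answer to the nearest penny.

Periodic rate r = 0.085/12 per month; n is counted in months.
Growing ordinary annuity: PV = PMT₁ × [1 − ((1+g)/(1+r))^n] / (r − g) = 5,450 × [1 − ((1+0.0029)/(1+r))^144] / (r − 0.0029) = £587,380.36.

£587,380.36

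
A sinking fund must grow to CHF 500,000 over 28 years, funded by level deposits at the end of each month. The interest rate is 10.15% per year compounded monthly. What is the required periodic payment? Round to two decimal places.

CHF 265.21

Level ordinary annuity; solve FV = PMT × [((1+r)^n − 1)/r] for PMT.
Periodic rate r = 0.1015/12 per month; n is counted in months.
With n = 336: PMT = 500,000 / ([((1+r)^n − 1)/r]) = CHF 265.21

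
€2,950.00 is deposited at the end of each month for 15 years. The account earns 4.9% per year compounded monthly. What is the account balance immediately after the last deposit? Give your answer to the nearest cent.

This is an ordinary annuity: 180 deposits of €2,950.00 at the end of each month.
Periodic rate r = 0.049/12 per month; n is counted in months.
FV = PMT × [((1+r)^n − 1)/r] = 2,950 × [(1+r)^180 − 1] / r = €781,952.26

€781,952.26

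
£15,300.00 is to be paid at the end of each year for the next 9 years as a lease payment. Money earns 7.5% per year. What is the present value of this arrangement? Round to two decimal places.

This is an ordinary annuity: 9 payments of £15,300.00 at the end of each year.
Periodic rate r = 0.075 per year.
PV = PMT × [(1 − (1+r)^−n)/r] = 15,300 × [1 − (1+r)^−9] / r = £97,596.97

£97,596.97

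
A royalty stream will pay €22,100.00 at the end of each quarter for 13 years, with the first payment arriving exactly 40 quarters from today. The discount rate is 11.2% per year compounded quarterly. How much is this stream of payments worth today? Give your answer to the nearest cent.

Ordinary annuity of 52 payments, first payment at period 40.
Periodic rate r = 0.112/4 per quarter; n is counted in quarters.
The ordinary-annuity PV formula values the stream one period before the first payment (period 39); discount that back 39 periods:
PV₀ = 22,100 × [1 − (1+r)^−52] / r × (1+r)^−39 = €204,892.52

€204,892.52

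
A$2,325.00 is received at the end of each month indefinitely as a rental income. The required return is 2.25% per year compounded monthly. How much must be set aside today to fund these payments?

A$1,240,000.00

Periodic rate r = 0.0225/12 per month.
Level perpetuity: PV = PMT / r = 2,325 / (0.0225/12) = A$1,240,000.00.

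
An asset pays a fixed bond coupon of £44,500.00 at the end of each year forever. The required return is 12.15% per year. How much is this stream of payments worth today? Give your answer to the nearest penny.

Periodic rate r = 0.1215 per year.
Level perpetuity: PV = PMT / r = 44,500 / (0.1215) = £366,255.14.

£366,255.14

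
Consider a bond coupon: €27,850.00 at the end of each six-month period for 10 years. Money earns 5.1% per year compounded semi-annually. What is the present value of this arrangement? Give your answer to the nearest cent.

This is an ordinary annuity: 20 payments of €27,850.00 at the end of each six-month period.
Periodic rate r = 0.051/2 per half-year; n is counted in half-years.
PV = PMT × [(1 − (1+r)^−n)/r] = 27,850 × [1 − (1+r)^−20] / r = €432,114.63

€432,114.63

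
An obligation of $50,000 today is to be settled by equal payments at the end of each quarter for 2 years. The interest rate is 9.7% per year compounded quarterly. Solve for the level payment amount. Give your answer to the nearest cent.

$6,951.08

Level ordinary annuity; solve PV = PMT × [(1 − (1+r)^−n)/r] for PMT.
Periodic rate r = 0.097/4 per quarter; n is counted in quarters.
With n = 8: PMT = 50,000 / ([(1 − (1+r)^−n)/r]) = $6,951.08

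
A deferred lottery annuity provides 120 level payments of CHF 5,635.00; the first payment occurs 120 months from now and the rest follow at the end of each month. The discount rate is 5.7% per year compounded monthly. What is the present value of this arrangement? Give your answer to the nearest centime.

Ordinary annuity of 120 payments, first payment at period 120.
Periodic rate r = 0.057/12 per month; n is counted in months.
The ordinary-annuity PV formula values the stream one period before the first payment (period 119); discount that back 119 periods:
PV₀ = 5,635 × [1 − (1+r)^−120] / r × (1+r)^−119 = CHF 292,749.97

CHF 292,749.97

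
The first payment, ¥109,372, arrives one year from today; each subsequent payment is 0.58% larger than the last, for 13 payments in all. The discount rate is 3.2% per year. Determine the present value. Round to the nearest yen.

Periodic rate r = 0.032 per year.
Growing ordinary annuity: PV = PMT₁ × [1 − ((1+g)/(1+r))^n] / (r − g) = 109,372 × [1 − ((1+0.0058)/(1+r))^13] / (r − 0.0058) = ¥1,186,233.

¥1,186,233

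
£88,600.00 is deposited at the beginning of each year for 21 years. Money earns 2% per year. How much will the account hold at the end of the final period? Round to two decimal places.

This is an annuity due: 21 deposits of £88,600.00 at the beginning of each year.
Periodic rate r = 0.02 per year.
FV = PMT × [((1+r)^n − 1)/r] × (1+r) = 88,600 × [(1+r)^21 − 1] / r × (1+r) = £2,330,089.94

£2,330,089.94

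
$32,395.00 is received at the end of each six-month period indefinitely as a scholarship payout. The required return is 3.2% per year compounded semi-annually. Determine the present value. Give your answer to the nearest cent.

$2,024,687.50

Periodic rate r = 0.032/2 per half-year.
Level perpetuity: PV = PMT / r = 32,395 / (0.032/2) = $2,024,687.50.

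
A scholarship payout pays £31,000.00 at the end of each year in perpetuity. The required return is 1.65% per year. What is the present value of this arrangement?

£1,878,787.88

Periodic rate r = 0.0165 per year.
Level perpetuity: PV = PMT / r = 31,000 / (0.0165) = £1,878,787.88.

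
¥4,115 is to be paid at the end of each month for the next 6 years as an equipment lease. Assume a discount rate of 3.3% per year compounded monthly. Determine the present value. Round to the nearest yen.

This is an ordinary annuity: 72 payments of ¥4,115 at the end of each month.
Periodic rate r = 0.033/12 per month; n is counted in months.
PV = PMT × [(1 − (1+r)^−n)/r] = 4,115 × [1 − (1+r)^−72] / r = ¥268,458

¥268,458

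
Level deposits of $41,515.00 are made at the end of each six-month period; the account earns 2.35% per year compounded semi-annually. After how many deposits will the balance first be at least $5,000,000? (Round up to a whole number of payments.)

Periodic rate r = 0.0235/2 per half-year; n is counted in half-years.
Ordinary annuity FV: 5,000,000 = 41,515 × [((1+r)^n − 1)/r].
(1+r)^n = 1 + 5,000,000 × r / 41,515, so n = ln(1 + 5,000,000·r/41,515) / ln(1+r) = 75.48.
Round up to a whole number of payments: n = 76.

76 payments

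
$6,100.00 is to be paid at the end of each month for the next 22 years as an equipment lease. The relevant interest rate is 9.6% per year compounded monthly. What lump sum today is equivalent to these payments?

This is an ordinary annuity: 264 payments of $6,100.00 at the end of each month.
Periodic rate r = 0.096/12 per month; n is counted in months.
PV = PMT × [(1 − (1+r)^−n)/r] = 6,100 × [1 − (1+r)^−264] / r = $669,462.21

$669,462.21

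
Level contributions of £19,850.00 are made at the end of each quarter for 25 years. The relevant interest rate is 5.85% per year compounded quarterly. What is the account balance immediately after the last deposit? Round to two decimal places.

This is an ordinary annuity: 100 deposits of £19,850.00 at the end of each quarter.
Periodic rate r = 0.0585/4 per quarter; n is counted in quarters.
FV = PMT × [((1+r)^n − 1)/r] = 19,850 × [(1+r)^100 − 1] / r = £4,439,965.08

£4,439,965.08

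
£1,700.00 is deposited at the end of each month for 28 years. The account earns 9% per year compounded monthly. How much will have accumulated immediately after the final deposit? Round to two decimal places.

This is an ordinary annuity: 336 deposits of £1,700.00 at the end of each month.
Periodic rate r = 0.09/12 per month; n is counted in months.
FV = PMT × [((1+r)^n − 1)/r] = 1,700 × [(1+r)^336 − 1] / r = £2,564,116.37

£2,564,116.37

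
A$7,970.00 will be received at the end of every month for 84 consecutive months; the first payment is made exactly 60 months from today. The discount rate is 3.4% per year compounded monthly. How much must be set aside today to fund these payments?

Ordinary annuity of 84 payments, first payment at period 60.
Periodic rate r = 0.034/12 per month; n is counted in months.
The ordinary-annuity PV formula values the stream one period before the first payment (period 59); discount that back 59 periods:
PV₀ = 7,970 × [1 − (1+r)^−84] / r × (1+r)^−59 = A$503,546.80

A$503,546.80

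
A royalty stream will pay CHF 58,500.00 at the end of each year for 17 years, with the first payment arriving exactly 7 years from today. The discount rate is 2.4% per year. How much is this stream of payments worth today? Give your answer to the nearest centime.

Ordinary annuity of 17 payments, first payment at period 7.
Periodic rate r = 0.024 per year.
The ordinary-annuity PV formula values the stream one period before the first payment (period 6); discount that back 6 periods:
PV₀ = 58,500 × [1 − (1+r)^−17] / r × (1+r)^−6 = CHF 701,508.30

CHF 701,508.30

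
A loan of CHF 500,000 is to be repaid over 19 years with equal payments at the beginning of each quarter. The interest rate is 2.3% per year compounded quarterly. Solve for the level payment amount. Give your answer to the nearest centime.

Level annuity due; solve PV = PMT × [(1 − (1+r)^−n)/r] × (1+r) for PMT.
Periodic rate r = 0.023/4 per quarter; n is counted in quarters.
With n = 76: PMT = 500,000 / ([(1 − (1+r)^−n)/r] × (1+r)) = CHF 8,092.88

CHF 8,092.88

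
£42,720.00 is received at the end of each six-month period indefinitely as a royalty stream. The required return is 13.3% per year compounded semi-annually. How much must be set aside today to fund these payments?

£642,406.02

Periodic rate r = 0.133/2 per half-year.
Level perpetuity: PV = PMT / r = 42,720 / (0.133/2) = £642,406.02.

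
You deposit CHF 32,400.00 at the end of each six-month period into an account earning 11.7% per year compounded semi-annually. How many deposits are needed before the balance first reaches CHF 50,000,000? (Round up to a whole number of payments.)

Periodic rate r = 0.117/2 per half-year; n is counted in half-years.
Ordinary annuity FV: 50,000,000 = 32,400 × [((1+r)^n − 1)/r].
(1+r)^n = 1 + 50,000,000 × r / 32,400, so n = ln(1 + 50,000,000·r/32,400) / ln(1+r) = 79.40.
Round up to a whole number of payments: n = 80.

80 payments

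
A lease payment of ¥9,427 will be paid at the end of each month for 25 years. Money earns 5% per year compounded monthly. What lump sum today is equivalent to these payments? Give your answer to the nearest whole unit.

This is an ordinary annuity: 300 payments of ¥9,427 at the end of each month.
Periodic rate r = 0.05/12 per month; n is counted in months.
PV = PMT × [(1 − (1+r)^−n)/r] = 9,427 × [1 − (1+r)^−300] / r = ¥1,612,583

¥1,612,583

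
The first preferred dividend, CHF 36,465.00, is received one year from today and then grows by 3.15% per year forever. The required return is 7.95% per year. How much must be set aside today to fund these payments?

Periodic rate r = 0.0795 per year.
Growing perpetuity (Gordon): PV = PMT₁ / (r − g) = 36,465 / (r − 0.0315) = CHF 759,687.50.

CHF 759,687.50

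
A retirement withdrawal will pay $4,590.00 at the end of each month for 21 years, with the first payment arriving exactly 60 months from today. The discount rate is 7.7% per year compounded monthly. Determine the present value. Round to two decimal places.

Ordinary annuity of 252 payments, first payment at period 60.
Periodic rate r = 0.077/12 per month; n is counted in months.
The ordinary-annuity PV formula values the stream one period before the first payment (period 59); discount that back 59 periods:
PV₀ = 4,590 × [1 − (1+r)^−252] / r × (1+r)^−59 = $392,610.21

$392,610.21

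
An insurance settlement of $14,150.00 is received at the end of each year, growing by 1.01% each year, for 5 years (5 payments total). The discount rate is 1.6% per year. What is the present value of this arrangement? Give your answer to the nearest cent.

$68,831.75

Periodic rate r = 0.016 per year.
Growing ordinary annuity: PV = PMT₁ × [1 − ((1+g)/(1+r))^n] / (r − g) = 14,150 × [1 − ((1+0.0101)/(1+r))^5] / (r − 0.0101) = $68,831.75.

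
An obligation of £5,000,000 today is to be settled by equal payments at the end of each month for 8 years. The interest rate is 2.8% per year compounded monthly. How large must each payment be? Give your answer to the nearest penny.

Level ordinary annuity; solve PV = PMT × [(1 − (1+r)^−n)/r] for PMT.
Periodic rate r = 0.028/12 per month; n is counted in months.
With n = 96: PMT = 5,000,000 / ([(1 − (1+r)^−n)/r]) = £58,194.75

£58,194.75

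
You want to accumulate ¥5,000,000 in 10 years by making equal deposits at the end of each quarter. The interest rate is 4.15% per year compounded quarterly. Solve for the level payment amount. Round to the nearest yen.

¥101,490

Level ordinary annuity; solve FV = PMT × [((1+r)^n − 1)/r] for PMT.
Periodic rate r = 0.0415/4 per quarter; n is counted in quarters.
With n = 40: PMT = 5,000,000 / ([((1+r)^n − 1)/r]) = ¥101,490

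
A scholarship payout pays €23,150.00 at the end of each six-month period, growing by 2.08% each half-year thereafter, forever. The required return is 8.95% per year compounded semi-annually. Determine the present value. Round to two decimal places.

€966,597.08

Periodic rate r = 0.0895/2 per half-year.
Growing perpetuity (Gordon): PV = PMT₁ / (r − g) = 23,150 / (r − 0.0208) = €966,597.08.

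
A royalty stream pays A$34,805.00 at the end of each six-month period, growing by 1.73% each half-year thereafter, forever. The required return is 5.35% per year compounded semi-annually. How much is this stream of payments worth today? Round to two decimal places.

A$3,683,068.78

Periodic rate r = 0.0535/2 per half-year.
Growing perpetuity (Gordon): PV = PMT₁ / (r − g) = 34,805 / (r − 0.0173) = A$3,683,068.78.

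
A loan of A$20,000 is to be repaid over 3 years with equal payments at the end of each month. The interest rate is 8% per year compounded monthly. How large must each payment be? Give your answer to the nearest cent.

A$626.73

Level ordinary annuity; solve PV = PMT × [(1 − (1+r)^−n)/r] for PMT.
Periodic rate r = 0.08/12 per month; n is counted in months.
With n = 36: PMT = 20,000 / ([(1 − (1+r)^−n)/r]) = A$626.73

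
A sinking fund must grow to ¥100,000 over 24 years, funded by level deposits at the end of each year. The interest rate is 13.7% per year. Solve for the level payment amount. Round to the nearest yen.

¥659

Level ordinary annuity; solve FV = PMT × [((1+r)^n − 1)/r] for PMT.
Periodic rate r = 0.137 per year.
With n = 24: PMT = 100,000 / ([((1+r)^n − 1)/r]) = ¥659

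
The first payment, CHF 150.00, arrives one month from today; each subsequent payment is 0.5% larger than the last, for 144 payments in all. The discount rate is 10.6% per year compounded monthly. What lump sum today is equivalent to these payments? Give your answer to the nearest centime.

CHF 16,513.66

Periodic rate r = 0.106/12 per month; n is counted in months.
Growing ordinary annuity: PV = PMT₁ × [1 − ((1+g)/(1+r))^n] / (r − g) = 150 × [1 − ((1+0.005)/(1+r))^144] / (r − 0.005) = CHF 16,513.66.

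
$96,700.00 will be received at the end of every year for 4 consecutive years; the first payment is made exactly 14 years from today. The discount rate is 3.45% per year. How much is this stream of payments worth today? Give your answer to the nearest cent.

$228,810.53

Ordinary annuity of 4 payments, first payment at period 14.
Periodic rate r = 0.0345 per year.
The ordinary-annuity PV formula values the stream one period before the first payment (period 13); discount that back 13 periods:
PV₀ = 96,700 × [1 − (1+r)^−4] / r × (1+r)^−13 = $228,810.53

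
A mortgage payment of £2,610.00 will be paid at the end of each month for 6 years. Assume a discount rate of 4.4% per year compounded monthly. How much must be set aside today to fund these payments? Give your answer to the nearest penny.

£164,896.65

This is an ordinary annuity: 72 payments of £2,610.00 at the end of each month.
Periodic rate r = 0.044/12 per month; n is counted in months.
PV = PMT × [(1 − (1+r)^−n)/r] = 2,610 × [1 − (1+r)^−72] / r = £164,896.65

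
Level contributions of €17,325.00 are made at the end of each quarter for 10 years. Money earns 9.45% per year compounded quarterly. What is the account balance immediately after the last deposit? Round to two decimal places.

€1,132,774.74

This is an ordinary annuity: 40 deposits of €17,325.00 at the end of each quarter.
Periodic rate r = 0.0945/4 per quarter; n is counted in quarters.
FV = PMT × [((1+r)^n − 1)/r] = 17,325 × [(1+r)^40 − 1] / r = €1,132,774.74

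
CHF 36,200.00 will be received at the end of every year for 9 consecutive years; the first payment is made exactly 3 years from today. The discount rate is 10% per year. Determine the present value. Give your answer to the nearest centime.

Ordinary annuity of 9 payments, first payment at period 3.
Periodic rate r = 0.1 per year.
The ordinary-annuity PV formula values the stream one period before the first payment (period 2); discount that back 2 periods:
PV₀ = 36,200 × [1 − (1+r)^−9] / r × (1+r)^−2 = CHF 172,294.76

CHF 172,294.76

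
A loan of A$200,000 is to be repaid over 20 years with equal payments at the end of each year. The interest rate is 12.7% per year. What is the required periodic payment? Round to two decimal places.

Level ordinary annuity; solve PV = PMT × [(1 − (1+r)^−n)/r] for PMT.
Periodic rate r = 0.127 per year.
With n = 20: PMT = 200,000 / ([(1 − (1+r)^−n)/r]) = A$27,958.83

A$27,958.83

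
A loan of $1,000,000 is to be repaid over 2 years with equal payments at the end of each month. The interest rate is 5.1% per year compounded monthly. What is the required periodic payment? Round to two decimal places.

Level ordinary annuity; solve PV = PMT × [(1 − (1+r)^−n)/r] for PMT.
Periodic rate r = 0.051/12 per month; n is counted in months.
With n = 24: PMT = 1,000,000 / ([(1 − (1+r)^−n)/r]) = $43,916.19

$43,916.19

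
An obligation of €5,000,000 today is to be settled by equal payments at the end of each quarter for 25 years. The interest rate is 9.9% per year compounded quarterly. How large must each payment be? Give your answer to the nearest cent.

€135,503.22

Level ordinary annuity; solve PV = PMT × [(1 − (1+r)^−n)/r] for PMT.
Periodic rate r = 0.099/4 per quarter; n is counted in quarters.
With n = 100: PMT = 5,000,000 / ([(1 − (1+r)^−n)/r]) = €135,503.22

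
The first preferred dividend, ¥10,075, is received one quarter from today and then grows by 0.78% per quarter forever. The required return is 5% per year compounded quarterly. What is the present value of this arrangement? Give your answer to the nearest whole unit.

Periodic rate r = 0.05/4 per quarter.
Growing perpetuity (Gordon): PV = PMT₁ / (r − g) = 10,075 / (r − 0.0078) = ¥2,143,617.

¥2,143,617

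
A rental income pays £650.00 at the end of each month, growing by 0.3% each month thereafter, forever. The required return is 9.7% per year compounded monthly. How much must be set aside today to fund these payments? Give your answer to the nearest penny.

Periodic rate r = 0.097/12 per month.
Growing perpetuity (Gordon): PV = PMT₁ / (r − g) = 650 / (r − 0.003) = £127,868.85.

£127,868.85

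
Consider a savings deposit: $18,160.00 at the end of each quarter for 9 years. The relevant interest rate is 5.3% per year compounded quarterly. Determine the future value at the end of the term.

$830,829.15

This is an ordinary annuity: 36 deposits of $18,160.00 at the end of each quarter.
Periodic rate r = 0.053/4 per quarter; n is counted in quarters.
FV = PMT × [((1+r)^n − 1)/r] = 18,160 × [(1+r)^36 − 1] / r = $830,829.15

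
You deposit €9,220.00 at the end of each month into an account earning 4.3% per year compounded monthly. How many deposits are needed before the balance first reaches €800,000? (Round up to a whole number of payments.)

Periodic rate r = 0.043/12 per month; n is counted in months.
Ordinary annuity FV: 800,000 = 9,220 × [((1+r)^n − 1)/r].
(1+r)^n = 1 + 800,000 × r / 9,220, so n = ln(1 + 800,000·r/9,220) / ln(1+r) = 75.69.
Round up to a whole number of payments: n = 76.

76 payments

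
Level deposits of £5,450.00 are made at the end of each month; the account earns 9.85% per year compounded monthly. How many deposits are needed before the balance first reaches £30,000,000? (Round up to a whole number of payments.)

Periodic rate r = 0.0985/12 per month; n is counted in months.
Ordinary annuity FV: 30,000,000 = 5,450 × [((1+r)^n − 1)/r].
(1+r)^n = 1 + 30,000,000 × r / 5,450, so n = ln(1 + 30,000,000·r/5,450) / ln(1+r) = 468.83.
Round up to a whole number of payments: n = 469.

469 payments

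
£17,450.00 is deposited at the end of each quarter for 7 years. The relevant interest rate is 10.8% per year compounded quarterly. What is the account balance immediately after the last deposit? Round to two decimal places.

£716,415.73

This is an ordinary annuity: 28 deposits of £17,450.00 at the end of each quarter.
Periodic rate r = 0.108/4 per quarter; n is counted in quarters.
FV = PMT × [((1+r)^n − 1)/r] = 17,450 × [(1+r)^28 − 1] / r = £716,415.73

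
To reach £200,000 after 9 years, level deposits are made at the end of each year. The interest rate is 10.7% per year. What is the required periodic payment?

£14,300.20

Level ordinary annuity; solve FV = PMT × [((1+r)^n − 1)/r] for PMT.
Periodic rate r = 0.107 per year.
With n = 9: PMT = 200,000 / ([((1+r)^n − 1)/r]) = £14,300.20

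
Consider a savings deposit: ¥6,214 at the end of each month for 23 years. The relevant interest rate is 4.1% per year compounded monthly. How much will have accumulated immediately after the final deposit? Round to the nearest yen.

¥2,843,676

This is an ordinary annuity: 276 deposits of ¥6,214 at the end of each month.
Periodic rate r = 0.041/12 per month; n is counted in months.
FV = PMT × [((1+r)^n − 1)/r] = 6,214 × [(1+r)^276 − 1] / r = ¥2,843,676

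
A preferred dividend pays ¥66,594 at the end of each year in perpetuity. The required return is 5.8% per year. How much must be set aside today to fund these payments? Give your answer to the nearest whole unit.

¥1,148,172

Periodic rate r = 0.058 per year.
Level perpetuity: PV = PMT / r = 66,594 / (0.058) = ¥1,148,172.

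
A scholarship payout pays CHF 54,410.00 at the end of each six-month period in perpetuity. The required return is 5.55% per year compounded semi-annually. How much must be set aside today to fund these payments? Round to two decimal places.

Periodic rate r = 0.0555/2 per half-year.
Level perpetuity: PV = PMT / r = 54,410 / (0.0555/2) = CHF 1,960,720.72.

CHF 1,960,720.72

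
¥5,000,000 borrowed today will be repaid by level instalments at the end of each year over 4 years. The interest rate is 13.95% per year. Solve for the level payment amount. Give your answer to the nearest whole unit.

¥1,714,265

Level ordinary annuity; solve PV = PMT × [(1 − (1+r)^−n)/r] for PMT.
Periodic rate r = 0.1395 per year.
With n = 4: PMT = 5,000,000 / ([(1 − (1+r)^−n)/r]) = ¥1,714,265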